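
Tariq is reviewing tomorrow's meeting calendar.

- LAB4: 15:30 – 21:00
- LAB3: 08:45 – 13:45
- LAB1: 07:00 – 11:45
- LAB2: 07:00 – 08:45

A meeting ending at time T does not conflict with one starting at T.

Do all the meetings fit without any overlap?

Sorted by start: LAB1, LAB2, LAB3, LAB4.
LAB2 starts before LAB1 ends → LAB1 and LAB2 overlap.
That's a conflict, so the schedule is not conflict-free.

No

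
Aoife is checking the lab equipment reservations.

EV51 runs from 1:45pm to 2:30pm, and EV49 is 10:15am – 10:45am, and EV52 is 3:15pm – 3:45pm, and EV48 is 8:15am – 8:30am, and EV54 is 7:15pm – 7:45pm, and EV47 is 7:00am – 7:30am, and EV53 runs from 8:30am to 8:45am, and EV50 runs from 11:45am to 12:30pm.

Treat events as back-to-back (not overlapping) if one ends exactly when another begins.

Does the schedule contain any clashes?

Sorted by start: EV47, EV48, EV53, EV49, EV50, EV51, EV52, EV54.
EV48 starts after EV47 ends — done with EV47.
EV53 starts exactly when EV48 ends (back-to-back, no overlap) — done with EV48.
EV49 starts after EV53 ends — done with EV53.
EV50 starts after EV49 ends — done with EV49.
EV51 starts after EV50 ends — done with EV50.
EV52 starts after EV51 ends — done with EV51.
EV54 starts after EV52 ends.
Every pair is clear; the schedule has no overlaps.

No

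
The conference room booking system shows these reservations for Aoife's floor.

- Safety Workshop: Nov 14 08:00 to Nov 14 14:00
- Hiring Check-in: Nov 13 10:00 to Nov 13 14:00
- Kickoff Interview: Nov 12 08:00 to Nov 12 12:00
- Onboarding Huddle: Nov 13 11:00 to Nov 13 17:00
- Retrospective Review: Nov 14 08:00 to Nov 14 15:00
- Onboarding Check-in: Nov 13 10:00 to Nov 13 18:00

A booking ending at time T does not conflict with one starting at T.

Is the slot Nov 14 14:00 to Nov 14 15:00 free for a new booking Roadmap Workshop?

Kickoff Interview: ends Nov 12 12:00 at or before Roadmap Workshop starts Nov 14 14:00 → clear.
Onboarding Check-in: ends Nov 13 18:00 at or before Roadmap Workshop starts Nov 14 14:00 → clear.
Hiring Check-in: ends Nov 13 14:00 at or before Roadmap Workshop starts Nov 14 14:00 → clear.
Onboarding Huddle: ends Nov 13 17:00 at or before Roadmap Workshop starts Nov 14 14:00 → clear.
Retrospective Review: starts Nov 14 08:00 before Roadmap Workshop ends Nov 14 15:00, and ends Nov 14 15:00 after Roadmap Workshop starts Nov 14 14:00 → overlap.
Safety Workshop: ends Nov 14 14:00 at or before Roadmap Workshop starts Nov 14 14:00 → clear.
Roadmap Workshop overlaps Retrospective Review.

No — it overlaps Retrospective Review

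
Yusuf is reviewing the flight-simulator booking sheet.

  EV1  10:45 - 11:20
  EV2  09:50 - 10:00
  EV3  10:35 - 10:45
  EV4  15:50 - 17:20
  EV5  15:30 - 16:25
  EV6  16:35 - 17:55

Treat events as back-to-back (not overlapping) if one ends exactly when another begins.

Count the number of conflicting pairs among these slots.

2

Sorted by start: EV2, EV3, EV1, EV5, EV4, EV6.
EV3 starts after EV2 ends; EV2 is clear from here.
EV1 starts exactly when EV3 ends (back-to-back, no overlap); EV3 is clear from here.
EV5 starts after EV1 ends; EV1 is clear from here.
EV4 starts before EV5 ends → EV5 and EV4 overlap.
EV6 starts after EV5 ends.
EV6 starts before EV4 ends → EV4 and EV6 overlap.
Overlapping pairs: EV4 & EV5, EV4 & EV6 — 2 in total.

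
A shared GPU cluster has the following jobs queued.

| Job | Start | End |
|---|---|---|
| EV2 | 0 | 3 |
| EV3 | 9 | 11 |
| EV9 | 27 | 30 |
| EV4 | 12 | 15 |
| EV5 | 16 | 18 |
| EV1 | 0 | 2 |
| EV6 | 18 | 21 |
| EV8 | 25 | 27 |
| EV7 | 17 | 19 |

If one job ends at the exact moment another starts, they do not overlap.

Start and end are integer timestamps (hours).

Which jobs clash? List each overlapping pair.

EV1 & EV2, EV5 & EV7, EV6 & EV7

Check each pair: they overlap iff neither finishes before the other starts.
Sorted by start: EV1, EV2, EV3, EV4, EV5, EV7, EV6, EV8, EV9.
EV2 starts before EV1 ends → EV1 and EV2 overlap.
EV3 starts after EV1 ends, so nothing later overlaps EV1 either.
EV3 starts after EV2 ends, so nothing later overlaps EV2 either.
EV4 starts after EV3 ends, so nothing later overlaps EV3 either.
EV5 starts after EV4 ends, so nothing later overlaps EV4 either.
EV7 starts before EV5 ends → EV5 and EV7 overlap.
EV6 starts exactly when EV5 ends (back-to-back, no overlap), so nothing later overlaps EV5 either.
EV6 starts before EV7 ends → EV7 and EV6 overlap.
EV8 starts after EV7 ends, so nothing later overlaps EV7 either.
EV8 starts after EV6 ends, so nothing later overlaps EV6 either.
EV9 starts exactly when EV8 ends (back-to-back, no overlap).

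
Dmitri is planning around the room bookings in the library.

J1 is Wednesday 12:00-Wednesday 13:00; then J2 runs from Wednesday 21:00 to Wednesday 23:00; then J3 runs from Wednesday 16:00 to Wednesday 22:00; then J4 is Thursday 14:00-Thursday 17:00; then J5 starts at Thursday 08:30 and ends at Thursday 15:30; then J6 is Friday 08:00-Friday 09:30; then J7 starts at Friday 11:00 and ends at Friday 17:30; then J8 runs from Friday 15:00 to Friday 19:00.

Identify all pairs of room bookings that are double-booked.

J2 & J3, J4 & J5, J7 & J8

Sorted by start: J1, J3, J2, J5, J4, J6, J7, J8.
J3 starts after J1 ends, so J1 has no further overlaps.
J2 starts before J3 ends → J3 and J2 overlap.
J5 starts after J3 ends, so J3 has no further overlaps.
J5 starts after J2 ends, so J2 has no further overlaps.
J4 starts before J5 ends → J5 and J4 overlap.
J6 starts after J5 ends, so J5 has no further overlaps.
J6 starts after J4 ends, so J4 has no further overlaps.
J7 starts after J6 ends, so J6 has no further overlaps.
J8 starts before J7 ends → J7 and J8 overlap.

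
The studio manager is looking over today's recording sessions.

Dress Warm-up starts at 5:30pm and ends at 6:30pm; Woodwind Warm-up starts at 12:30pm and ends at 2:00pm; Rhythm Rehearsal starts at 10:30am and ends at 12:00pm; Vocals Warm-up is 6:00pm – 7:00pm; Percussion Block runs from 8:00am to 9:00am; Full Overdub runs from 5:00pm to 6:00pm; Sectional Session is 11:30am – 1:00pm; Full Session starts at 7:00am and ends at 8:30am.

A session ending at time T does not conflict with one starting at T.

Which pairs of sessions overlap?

Dress Warm-up & Full Overdub, Dress Warm-up & Vocals Warm-up, Full Session & Percussion Block, Rhythm Rehearsal & Sectional Session, Sectional Session & Woodwind Warm-up

Sorted by start: Full Session, Percussion Block, Rhythm Rehearsal, Sectional Session, Woodwind Warm-up, Full Overdub, Dress Warm-up, Vocals Warm-up.
Percussion Block starts before Full Session ends → Full Session and Percussion Block overlap.
Rhythm Rehearsal starts after Full Session ends — done with Full Session.
Rhythm Rehearsal starts after Percussion Block ends — done with Percussion Block.
Sectional Session starts before Rhythm Rehearsal ends → Rhythm Rehearsal and Sectional Session overlap.
Woodwind Warm-up starts after Rhythm Rehearsal ends — done with Rhythm Rehearsal.
Woodwind Warm-up starts before Sectional Session ends → Sectional Session and Woodwind Warm-up overlap.
Full Overdub starts after Sectional Session ends — done with Sectional Session.
Full Overdub starts after Woodwind Warm-up ends — done with Woodwind Warm-up.
Dress Warm-up starts before Full Overdub ends → Full Overdub and Dress Warm-up overlap.
Vocals Warm-up starts exactly when Full Overdub ends (back-to-back, no overlap).
Vocals Warm-up starts before Dress Warm-up ends → Dress Warm-up and Vocals Warm-up overlap.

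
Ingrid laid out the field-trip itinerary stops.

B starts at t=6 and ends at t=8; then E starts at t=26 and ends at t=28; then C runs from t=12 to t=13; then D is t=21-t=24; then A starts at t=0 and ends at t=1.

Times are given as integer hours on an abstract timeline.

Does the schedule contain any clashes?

Sorted by start: A, B, C, D, E.
B starts after A ends — done with A.
C starts after B ends — done with B.
D starts after C ends — done with C.
E starts after D ends.
Every pair is clear; the schedule has no overlaps.

No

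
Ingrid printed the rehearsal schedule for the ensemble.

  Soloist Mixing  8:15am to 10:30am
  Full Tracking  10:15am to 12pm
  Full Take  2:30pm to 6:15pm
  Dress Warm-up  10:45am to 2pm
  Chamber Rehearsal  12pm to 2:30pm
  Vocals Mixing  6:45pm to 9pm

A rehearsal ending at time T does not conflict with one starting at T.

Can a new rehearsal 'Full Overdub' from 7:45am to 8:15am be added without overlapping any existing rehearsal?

Yes — the slot is free

Soloist Mixing: starts 8:15am at or after Full Overdub ends 8:15am → clear.
Full Tracking: starts 10:15am at or after Full Overdub ends 8:15am → clear.
Dress Warm-up: starts 10:45am at or after Full Overdub ends 8:15am → clear.
Chamber Rehearsal: starts 12pm at or after Full Overdub ends 8:15am → clear.
Full Take: starts 2:30pm at or after Full Overdub ends 8:15am → clear.
Vocals Mixing: starts 6:45pm at or after Full Overdub ends 8:15am → clear.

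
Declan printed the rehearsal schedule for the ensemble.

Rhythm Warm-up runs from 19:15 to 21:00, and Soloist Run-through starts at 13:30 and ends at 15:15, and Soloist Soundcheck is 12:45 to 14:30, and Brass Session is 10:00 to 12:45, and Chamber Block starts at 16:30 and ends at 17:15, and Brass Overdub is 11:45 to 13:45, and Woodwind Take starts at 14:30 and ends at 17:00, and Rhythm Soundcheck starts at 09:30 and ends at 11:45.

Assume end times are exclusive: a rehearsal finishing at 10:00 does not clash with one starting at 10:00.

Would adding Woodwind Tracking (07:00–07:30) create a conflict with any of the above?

Rhythm Soundcheck: starts 09:30 at or after Woodwind Tracking ends 07:30 → clear.
Brass Session: starts 10:00 at or after Woodwind Tracking ends 07:30 → clear.
Brass Overdub: starts 11:45 at or after Woodwind Tracking ends 07:30 → clear.
Soloist Soundcheck: starts 12:45 at or after Woodwind Tracking ends 07:30 → clear.
Soloist Run-through: starts 13:30 at or after Woodwind Tracking ends 07:30 → clear.
Woodwind Take: starts 14:30 at or after Woodwind Tracking ends 07:30 → clear.
Chamber Block: starts 16:30 at or after Woodwind Tracking ends 07:30 → clear.
Rhythm Warm-up: starts 19:15 at or after Woodwind Tracking ends 07:30 → clear.

No — it doesn't clash with anything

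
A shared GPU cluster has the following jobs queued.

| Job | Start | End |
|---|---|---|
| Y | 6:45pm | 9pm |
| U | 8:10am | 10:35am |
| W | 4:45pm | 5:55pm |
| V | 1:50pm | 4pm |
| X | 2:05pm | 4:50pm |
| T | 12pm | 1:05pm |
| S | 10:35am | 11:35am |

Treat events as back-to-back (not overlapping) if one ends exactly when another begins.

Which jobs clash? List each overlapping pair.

V & X, W & X

Sorted by start: U, S, T, V, X, W, Y.
S starts exactly when U ends (back-to-back, no overlap), so U has no further overlaps.
T starts after S ends, so S has no further overlaps.
V starts after T ends, so T has no further overlaps.
X starts before V ends → V and X overlap.
W starts after V ends, so V has no further overlaps.
W starts before X ends → X and W overlap.
Y starts after X ends.
Y starts after W ends.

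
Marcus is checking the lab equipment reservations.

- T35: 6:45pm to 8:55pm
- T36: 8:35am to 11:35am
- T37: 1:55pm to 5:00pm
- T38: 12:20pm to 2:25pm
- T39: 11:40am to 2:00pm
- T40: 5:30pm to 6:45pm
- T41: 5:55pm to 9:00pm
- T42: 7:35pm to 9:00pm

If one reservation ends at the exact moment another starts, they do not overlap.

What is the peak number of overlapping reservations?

3

Sweep the timeline, counting +1 at each start and −1 at each end (ends before starts at a tie):
8:35am start T36 → 1
11:35am end T36 → 0
11:40am start T39 → 1
12:20pm start T38 → 2
1:55pm start T37 → 3
2:00pm end T39 → 2
2:25pm end T38 → 1
5:00pm end T37 → 0
5:30pm start T40 → 1
5:55pm start T41 → 2
6:45pm end T40 → 1
6:45pm start T35 → 2
7:35pm start T42 → 3
8:55pm end T35 → 2
9:00pm end T41 → 1
9:00pm end T42 → 0
Peak is 3, at 1:55pm (T37, T38, T39).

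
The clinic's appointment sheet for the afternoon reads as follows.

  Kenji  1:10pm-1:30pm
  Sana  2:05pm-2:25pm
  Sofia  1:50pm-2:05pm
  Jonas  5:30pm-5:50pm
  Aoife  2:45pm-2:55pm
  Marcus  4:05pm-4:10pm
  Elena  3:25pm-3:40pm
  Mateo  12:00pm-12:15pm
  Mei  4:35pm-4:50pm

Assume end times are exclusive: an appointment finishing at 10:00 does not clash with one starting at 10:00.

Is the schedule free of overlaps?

Yes

Sorted by start: Mateo, Kenji, Sofia, Sana, Aoife, Elena, Marcus, Mei, Jonas.
Kenji starts after Mateo ends; Mateo is clear from here.
Sofia starts after Kenji ends; Kenji is clear from here.
Sana starts exactly when Sofia ends (back-to-back, no overlap); Sofia is clear from here.
Aoife starts after Sana ends; Sana is clear from here.
Elena starts after Aoife ends; Aoife is clear from here.
Marcus starts after Elena ends; Elena is clear from here.
Mei starts after Marcus ends; Marcus is clear from here.
Jonas starts after Mei ends.
Every pair is clear; the schedule has no overlaps.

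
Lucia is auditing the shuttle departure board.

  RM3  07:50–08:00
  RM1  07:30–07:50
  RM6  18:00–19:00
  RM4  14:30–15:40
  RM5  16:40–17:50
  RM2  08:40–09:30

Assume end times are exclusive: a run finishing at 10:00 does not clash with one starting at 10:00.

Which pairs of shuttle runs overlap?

none

Sorted by start: RM1, RM3, RM2, RM4, RM5, RM6.
RM3 starts exactly when RM1 ends (back-to-back, no overlap), so RM1 has no further overlaps.
RM2 starts after RM3 ends, so RM3 has no further overlaps.
RM4 starts after RM2 ends, so RM2 has no further overlaps.
RM5 starts after RM4 ends, so RM4 has no further overlaps.
RM6 starts after RM5 ends.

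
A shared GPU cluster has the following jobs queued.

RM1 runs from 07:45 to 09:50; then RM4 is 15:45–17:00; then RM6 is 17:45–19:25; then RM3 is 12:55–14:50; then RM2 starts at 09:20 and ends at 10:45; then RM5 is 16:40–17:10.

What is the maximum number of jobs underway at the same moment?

Walk through starts and ends in time order (an end at T is processed before a start at T):
07:45 start RM1 → 1
09:20 start RM2 → 2
09:50 end RM1 → 1
10:45 end RM2 → 0
12:55 start RM3 → 1
14:50 end RM3 → 0
15:45 start RM4 → 1
16:40 start RM5 → 2
17:00 end RM4 → 1
17:10 end RM5 → 0
17:45 start RM6 → 1
19:25 end RM6 → 0
Peak is 2, at 09:20 (RM1, RM2).

2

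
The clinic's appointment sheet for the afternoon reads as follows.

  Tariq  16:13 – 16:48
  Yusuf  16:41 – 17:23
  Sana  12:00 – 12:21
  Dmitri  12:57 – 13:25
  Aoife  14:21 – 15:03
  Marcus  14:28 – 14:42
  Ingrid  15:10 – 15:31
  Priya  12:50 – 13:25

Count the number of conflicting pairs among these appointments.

Sorted by start: Sana, Priya, Dmitri, Aoife, Marcus, Ingrid, Tariq, Yusuf.
Priya starts after Sana ends — done with Sana.
Dmitri starts before Priya ends → Priya and Dmitri overlap.
Aoife starts after Priya ends — done with Priya.
Aoife starts after Dmitri ends — done with Dmitri.
Marcus starts before Aoife ends → Aoife and Marcus overlap.
Ingrid starts after Aoife ends — done with Aoife.
Ingrid starts after Marcus ends — done with Marcus.
Tariq starts after Ingrid ends — done with Ingrid.
Yusuf starts before Tariq ends → Tariq and Yusuf overlap.
Overlapping pairs: Aoife & Marcus, Dmitri & Priya, Tariq & Yusuf — 3 in total.

3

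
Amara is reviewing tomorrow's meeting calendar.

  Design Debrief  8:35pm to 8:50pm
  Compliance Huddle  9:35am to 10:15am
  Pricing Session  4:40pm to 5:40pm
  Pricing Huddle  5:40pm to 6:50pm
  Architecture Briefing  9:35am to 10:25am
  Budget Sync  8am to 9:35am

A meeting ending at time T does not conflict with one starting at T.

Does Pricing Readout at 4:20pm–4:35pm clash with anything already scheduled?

No — it doesn't clash with anything

Budget Sync: ends 9:35am at or before Pricing Readout starts 4:20pm → clear.
Architecture Briefing: ends 10:25am at or before Pricing Readout starts 4:20pm → clear.
Compliance Huddle: ends 10:15am at or before Pricing Readout starts 4:20pm → clear.
Pricing Session: starts 4:40pm at or after Pricing Readout ends 4:35pm → clear.
Pricing Huddle: starts 5:40pm at or after Pricing Readout ends 4:35pm → clear.
Design Debrief: starts 8:35pm at or after Pricing Readout ends 4:35pm → clear.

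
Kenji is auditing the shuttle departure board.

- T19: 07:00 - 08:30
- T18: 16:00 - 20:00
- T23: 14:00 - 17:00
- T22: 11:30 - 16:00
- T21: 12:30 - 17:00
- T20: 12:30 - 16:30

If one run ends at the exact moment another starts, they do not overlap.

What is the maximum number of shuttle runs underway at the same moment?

Walk through starts and ends in time order (an end at T is processed before a start at T):
07:00 start T19 → 1
08:30 end T19 → 0
11:30 start T22 → 1
12:30 start T20 → 2
12:30 start T21 → 3
14:00 start T23 → 4
16:00 end T22 → 3
16:00 start T18 → 4
16:30 end T20 → 3
17:00 end T21 → 2
17:00 end T23 → 1
20:00 end T18 → 0
Peak is 4, at 14:00 (T20, T21, T22, T23).

4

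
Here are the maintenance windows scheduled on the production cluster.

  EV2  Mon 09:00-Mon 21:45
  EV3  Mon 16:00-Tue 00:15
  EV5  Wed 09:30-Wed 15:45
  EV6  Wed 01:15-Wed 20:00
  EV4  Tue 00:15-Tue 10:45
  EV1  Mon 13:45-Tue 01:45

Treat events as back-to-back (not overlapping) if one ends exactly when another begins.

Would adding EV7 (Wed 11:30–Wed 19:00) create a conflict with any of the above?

Yes — it overlaps EV5, EV6

EV2: ends Mon 21:45 at or before EV7 starts Wed 11:30 → clear.
EV1: ends Tue 01:45 at or before EV7 starts Wed 11:30 → clear.
EV3: ends Tue 00:15 at or before EV7 starts Wed 11:30 → clear.
EV4: ends Tue 10:45 at or before EV7 starts Wed 11:30 → clear.
EV6: starts Wed 01:15 before EV7 ends Wed 19:00, and ends Wed 20:00 after EV7 starts Wed 11:30 → overlap.
EV5: starts Wed 09:30 before EV7 ends Wed 19:00, and ends Wed 15:45 after EV7 starts Wed 11:30 → overlap.
EV7 overlaps EV5, EV6.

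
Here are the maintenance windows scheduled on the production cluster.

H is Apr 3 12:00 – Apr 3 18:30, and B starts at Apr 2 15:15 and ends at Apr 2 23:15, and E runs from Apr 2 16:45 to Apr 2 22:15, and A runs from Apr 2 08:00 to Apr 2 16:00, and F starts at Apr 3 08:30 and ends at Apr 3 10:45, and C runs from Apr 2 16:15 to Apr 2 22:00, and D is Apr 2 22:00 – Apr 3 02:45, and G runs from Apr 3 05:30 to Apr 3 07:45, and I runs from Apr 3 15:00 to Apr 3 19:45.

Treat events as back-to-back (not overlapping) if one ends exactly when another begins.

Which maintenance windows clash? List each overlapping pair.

A & B, B & C, B & D, B & E, C & E, D & E, H & I

Sorted by start: A, B, C, E, D, G, F, H, I.
B starts before A ends → A and B overlap.
C starts after A ends, so nothing later overlaps A either.
C starts before B ends → B and C overlap.
E starts before B ends → B and E overlap.
D starts before B ends → B and D overlap.
G starts after B ends, so nothing later overlaps B either.
E starts before C ends → C and E overlap.
D starts exactly when C ends (back-to-back, no overlap), so nothing later overlaps C either.
D starts before E ends → E and D overlap.
G starts after E ends, so nothing later overlaps E either.
G starts after D ends, so nothing later overlaps D either.
F starts after G ends, so nothing later overlaps G either.
H starts after F ends, so nothing later overlaps F either.
I starts before H ends → H and I overlap.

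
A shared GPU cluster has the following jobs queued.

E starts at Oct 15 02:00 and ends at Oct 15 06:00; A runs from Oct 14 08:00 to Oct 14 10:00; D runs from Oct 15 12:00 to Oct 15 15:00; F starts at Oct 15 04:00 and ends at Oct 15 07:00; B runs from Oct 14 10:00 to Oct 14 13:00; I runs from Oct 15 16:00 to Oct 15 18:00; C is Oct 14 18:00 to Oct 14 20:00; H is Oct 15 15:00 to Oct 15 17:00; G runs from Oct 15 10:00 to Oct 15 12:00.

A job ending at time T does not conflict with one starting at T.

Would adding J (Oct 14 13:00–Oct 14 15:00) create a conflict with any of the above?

A: ends Oct 14 10:00 at or before J starts Oct 14 13:00 → clear.
B: ends Oct 14 13:00 at or before J starts Oct 14 13:00 → clear.
C: starts Oct 14 18:00 at or after J ends Oct 14 15:00 → clear.
E: starts Oct 15 02:00 at or after J ends Oct 14 15:00 → clear.
F: starts Oct 15 04:00 at or after J ends Oct 14 15:00 → clear.
G: starts Oct 15 10:00 at or after J ends Oct 14 15:00 → clear.
D: starts Oct 15 12:00 at or after J ends Oct 14 15:00 → clear.
H: starts Oct 15 15:00 at or after J ends Oct 14 15:00 → clear.
I: starts Oct 15 16:00 at or after J ends Oct 14 15:00 → clear.

No — it doesn't clash with anything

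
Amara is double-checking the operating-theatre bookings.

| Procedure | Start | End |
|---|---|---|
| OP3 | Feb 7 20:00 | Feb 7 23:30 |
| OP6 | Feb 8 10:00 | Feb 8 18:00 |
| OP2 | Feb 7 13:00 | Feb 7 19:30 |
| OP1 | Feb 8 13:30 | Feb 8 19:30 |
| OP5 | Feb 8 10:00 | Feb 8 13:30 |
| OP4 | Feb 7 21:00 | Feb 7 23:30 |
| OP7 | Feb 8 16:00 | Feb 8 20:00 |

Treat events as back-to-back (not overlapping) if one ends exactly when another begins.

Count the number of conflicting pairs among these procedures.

5

Two intervals overlap when each starts before the other ends.
Sorted by start: OP2, OP3, OP4, OP5, OP6, OP1, OP7.
OP3 starts after OP2 ends, so nothing later overlaps OP2 either.
OP4 starts before OP3 ends → OP3 and OP4 overlap.
OP5 starts after OP3 ends, so nothing later overlaps OP3 either.
OP5 starts after OP4 ends, so nothing later overlaps OP4 either.
OP6 starts before OP5 ends → OP5 and OP6 overlap.
OP1 starts exactly when OP5 ends (back-to-back, no overlap), so nothing later overlaps OP5 either.
OP1 starts before OP6 ends → OP6 and OP1 overlap.
OP7 starts before OP6 ends → OP6 and OP7 overlap.
OP7 starts before OP1 ends → OP1 and OP7 overlap.
Overlapping pairs: OP1 & OP6, OP1 & OP7, OP3 & OP4, OP5 & OP6, OP6 & OP7 — 5 in total.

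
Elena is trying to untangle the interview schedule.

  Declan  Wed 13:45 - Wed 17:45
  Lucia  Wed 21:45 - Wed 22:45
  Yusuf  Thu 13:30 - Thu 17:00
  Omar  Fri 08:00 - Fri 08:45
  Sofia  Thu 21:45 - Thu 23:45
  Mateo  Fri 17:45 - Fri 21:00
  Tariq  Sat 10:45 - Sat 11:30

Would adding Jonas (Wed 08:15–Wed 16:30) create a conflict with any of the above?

Yes — it overlaps Declan

Declan: starts Wed 13:45 before Jonas ends Wed 16:30, and ends Wed 17:45 after Jonas starts Wed 08:15 → overlap.
Lucia: starts Wed 21:45 at or after Jonas ends Wed 16:30 → clear.
Yusuf: starts Thu 13:30 at or after Jonas ends Wed 16:30 → clear.
Sofia: starts Thu 21:45 at or after Jonas ends Wed 16:30 → clear.
Omar: starts Fri 08:00 at or after Jonas ends Wed 16:30 → clear.
Mateo: starts Fri 17:45 at or after Jonas ends Wed 16:30 → clear.
Tariq: starts Sat 10:45 at or after Jonas ends Wed 16:30 → clear.
Jonas overlaps Declan.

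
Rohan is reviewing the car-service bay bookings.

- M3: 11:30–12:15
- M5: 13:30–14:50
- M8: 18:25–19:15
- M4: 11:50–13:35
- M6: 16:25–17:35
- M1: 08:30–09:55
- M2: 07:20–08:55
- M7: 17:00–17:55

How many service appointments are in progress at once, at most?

Walk through starts and ends in time order (an end at T is processed before a start at T):
07:20 start M2 → 1
08:30 start M1 → 2
08:55 end M2 → 1
09:55 end M1 → 0
11:30 start M3 → 1
11:50 start M4 → 2
12:15 end M3 → 1
13:30 start M5 → 2
13:35 end M4 → 1
14:50 end M5 → 0
16:25 start M6 → 1
17:00 start M7 → 2
17:35 end M6 → 1
17:55 end M7 → 0
18:25 start M8 → 1
19:15 end M8 → 0
Peak is 2, at 08:30 (M1, M2).

2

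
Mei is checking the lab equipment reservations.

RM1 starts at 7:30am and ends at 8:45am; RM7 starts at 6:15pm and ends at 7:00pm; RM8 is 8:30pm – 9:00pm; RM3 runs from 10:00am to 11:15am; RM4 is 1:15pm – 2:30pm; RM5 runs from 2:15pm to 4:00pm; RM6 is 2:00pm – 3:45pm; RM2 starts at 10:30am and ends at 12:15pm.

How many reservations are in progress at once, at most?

3

Walk through starts and ends in time order (an end at T is processed before a start at T):
7:30am start RM1 → 1
8:45am end RM1 → 0
10:00am start RM3 → 1
10:30am start RM2 → 2
11:15am end RM3 → 1
12:15pm end RM2 → 0
1:15pm start RM4 → 1
2:00pm start RM6 → 2
2:15pm start RM5 → 3
2:30pm end RM4 → 2
3:45pm end RM6 → 1
4:00pm end RM5 → 0
6:15pm start RM7 → 1
7:00pm end RM7 → 0
8:30pm start RM8 → 1
9:00pm end RM8 → 0
Peak is 3, at 2:15pm (RM4, RM5, RM6).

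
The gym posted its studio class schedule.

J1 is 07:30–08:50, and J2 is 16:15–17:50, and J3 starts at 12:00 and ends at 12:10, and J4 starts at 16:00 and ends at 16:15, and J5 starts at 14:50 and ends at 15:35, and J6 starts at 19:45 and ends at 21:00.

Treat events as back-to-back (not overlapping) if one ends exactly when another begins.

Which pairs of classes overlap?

Sorted by start: J1, J3, J5, J4, J2, J6.
J3 starts after J1 ends, so J1 has no further overlaps.
J5 starts after J3 ends, so J3 has no further overlaps.
J4 starts after J5 ends, so J5 has no further overlaps.
J2 starts exactly when J4 ends (back-to-back, no overlap), so J4 has no further overlaps.
J6 starts after J2 ends.

no conflicts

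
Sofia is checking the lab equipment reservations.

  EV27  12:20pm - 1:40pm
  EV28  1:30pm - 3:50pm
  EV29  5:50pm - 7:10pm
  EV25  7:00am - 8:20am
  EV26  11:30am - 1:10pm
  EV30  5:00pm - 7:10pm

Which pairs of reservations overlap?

Sorted by start: EV25, EV26, EV27, EV28, EV30, EV29.
EV26 starts after EV25 ends; EV25 is clear from here.
EV27 starts before EV26 ends → EV26 and EV27 overlap.
EV28 starts after EV26 ends; EV26 is clear from here.
EV28 starts before EV27 ends → EV27 and EV28 overlap.
EV30 starts after EV27 ends; EV27 is clear from here.
EV30 starts after EV28 ends; EV28 is clear from here.
EV29 starts before EV30 ends → EV30 and EV29 overlap.

EV26 & EV27, EV27 & EV28, EV29 & EV30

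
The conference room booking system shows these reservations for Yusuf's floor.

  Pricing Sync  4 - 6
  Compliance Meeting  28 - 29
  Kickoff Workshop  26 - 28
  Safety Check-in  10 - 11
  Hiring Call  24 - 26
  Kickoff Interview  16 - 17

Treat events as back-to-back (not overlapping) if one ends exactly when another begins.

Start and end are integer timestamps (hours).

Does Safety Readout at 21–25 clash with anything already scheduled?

Pricing Sync: ends 6 at or before Safety Readout starts 21 → clear.
Safety Check-in: ends 11 at or before Safety Readout starts 21 → clear.
Kickoff Interview: ends 17 at or before Safety Readout starts 21 → clear.
Hiring Call: starts 24 before Safety Readout ends 25, and ends 26 after Safety Readout starts 21 → overlap.
Kickoff Workshop: starts 26 at or after Safety Readout ends 25 → clear.
Compliance Meeting: starts 28 at or after Safety Readout ends 25 → clear.
Safety Readout overlaps Hiring Call.

Yes — it overlaps Hiring Call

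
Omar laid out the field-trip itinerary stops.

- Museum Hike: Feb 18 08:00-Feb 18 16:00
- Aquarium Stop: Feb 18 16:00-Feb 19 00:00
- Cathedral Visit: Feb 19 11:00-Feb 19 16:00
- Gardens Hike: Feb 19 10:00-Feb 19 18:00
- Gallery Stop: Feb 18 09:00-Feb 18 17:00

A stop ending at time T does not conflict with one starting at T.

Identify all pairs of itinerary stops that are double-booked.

Sorted by start: Museum Hike, Gallery Stop, Aquarium Stop, Gardens Hike, Cathedral Visit.
Gallery Stop starts before Museum Hike ends → Museum Hike and Gallery Stop overlap.
Aquarium Stop starts exactly when Museum Hike ends (back-to-back, no overlap), so nothing later overlaps Museum Hike either.
Aquarium Stop starts before Gallery Stop ends → Gallery Stop and Aquarium Stop overlap.
Gardens Hike starts after Gallery Stop ends, so nothing later overlaps Gallery Stop either.
Gardens Hike starts after Aquarium Stop ends, so nothing later overlaps Aquarium Stop either.
Cathedral Visit starts before Gardens Hike ends → Gardens Hike and Cathedral Visit overlap.

Aquarium Stop & Gallery Stop, Cathedral Visit & Gardens Hike, Gallery Stop & Museum Hike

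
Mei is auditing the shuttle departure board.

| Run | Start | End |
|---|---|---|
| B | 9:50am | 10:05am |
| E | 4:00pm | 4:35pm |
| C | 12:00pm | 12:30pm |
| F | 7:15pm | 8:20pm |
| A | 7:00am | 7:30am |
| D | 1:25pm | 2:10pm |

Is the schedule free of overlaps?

Yes

Check each pair: they overlap iff neither finishes before the other starts.
Sorted by start: A, B, C, D, E, F.
B starts after A ends, so nothing later overlaps A either.
C starts after B ends, so nothing later overlaps B either.
D starts after C ends, so nothing later overlaps C either.
E starts after D ends, so nothing later overlaps D either.
F starts after E ends.
Every pair is clear; the schedule has no overlaps.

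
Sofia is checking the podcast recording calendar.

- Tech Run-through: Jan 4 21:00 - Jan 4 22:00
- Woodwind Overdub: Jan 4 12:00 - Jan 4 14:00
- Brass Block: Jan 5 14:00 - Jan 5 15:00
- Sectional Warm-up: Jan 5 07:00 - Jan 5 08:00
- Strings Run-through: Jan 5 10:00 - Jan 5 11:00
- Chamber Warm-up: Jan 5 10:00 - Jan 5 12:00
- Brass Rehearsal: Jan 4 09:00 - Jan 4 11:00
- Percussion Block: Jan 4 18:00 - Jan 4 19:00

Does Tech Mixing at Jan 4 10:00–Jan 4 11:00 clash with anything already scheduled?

Brass Rehearsal: starts Jan 4 09:00 before Tech Mixing ends Jan 4 11:00, and ends Jan 4 11:00 after Tech Mixing starts Jan 4 10:00 → overlap.
Woodwind Overdub: starts Jan 4 12:00 at or after Tech Mixing ends Jan 4 11:00 → clear.
Percussion Block: starts Jan 4 18:00 at or after Tech Mixing ends Jan 4 11:00 → clear.
Tech Run-through: starts Jan 4 21:00 at or after Tech Mixing ends Jan 4 11:00 → clear.
Sectional Warm-up: starts Jan 5 07:00 at or after Tech Mixing ends Jan 4 11:00 → clear.
Chamber Warm-up: starts Jan 5 10:00 at or after Tech Mixing ends Jan 4 11:00 → clear.
Strings Run-through: starts Jan 5 10:00 at or after Tech Mixing ends Jan 4 11:00 → clear.
Brass Block: starts Jan 5 14:00 at or after Tech Mixing ends Jan 4 11:00 → clear.
Tech Mixing overlaps Brass Rehearsal.

Yes — it overlaps Brass Rehearsal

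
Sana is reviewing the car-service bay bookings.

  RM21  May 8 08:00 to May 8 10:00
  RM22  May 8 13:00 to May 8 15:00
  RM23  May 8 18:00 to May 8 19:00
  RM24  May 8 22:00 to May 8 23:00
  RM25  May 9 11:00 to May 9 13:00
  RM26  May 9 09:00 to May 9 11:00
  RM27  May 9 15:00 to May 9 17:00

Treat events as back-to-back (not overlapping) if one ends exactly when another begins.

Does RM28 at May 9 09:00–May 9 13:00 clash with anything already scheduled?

RM21: ends May 8 10:00 at or before RM28 starts May 9 09:00 → clear.
RM22: ends May 8 15:00 at or before RM28 starts May 9 09:00 → clear.
RM23: ends May 8 19:00 at or before RM28 starts May 9 09:00 → clear.
RM24: ends May 8 23:00 at or before RM28 starts May 9 09:00 → clear.
RM26: starts May 9 09:00 before RM28 ends May 9 13:00, and ends May 9 11:00 after RM28 starts May 9 09:00 → overlap.
RM25: starts May 9 11:00 before RM28 ends May 9 13:00, and ends May 9 13:00 after RM28 starts May 9 09:00 → overlap.
RM27: starts May 9 15:00 at or after RM28 ends May 9 13:00 → clear.
RM28 overlaps RM25, RM26.

Yes — it overlaps RM25, RM26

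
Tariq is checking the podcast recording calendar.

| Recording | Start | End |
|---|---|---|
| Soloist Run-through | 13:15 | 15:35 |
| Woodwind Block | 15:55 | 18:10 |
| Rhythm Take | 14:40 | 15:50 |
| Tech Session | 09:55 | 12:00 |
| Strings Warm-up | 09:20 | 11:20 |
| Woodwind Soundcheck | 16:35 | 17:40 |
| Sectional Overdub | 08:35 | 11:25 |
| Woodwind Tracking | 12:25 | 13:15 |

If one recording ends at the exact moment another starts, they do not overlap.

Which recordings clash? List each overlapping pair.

Check each pair: they overlap iff neither finishes before the other starts.
Sorted by start: Sectional Overdub, Strings Warm-up, Tech Session, Woodwind Tracking, Soloist Run-through, Rhythm Take, Woodwind Block, Woodwind Soundcheck.
Strings Warm-up starts before Sectional Overdub ends → Sectional Overdub and Strings Warm-up overlap.
Tech Session starts before Sectional Overdub ends → Sectional Overdub and Tech Session overlap.
Woodwind Tracking starts after Sectional Overdub ends, so nothing later overlaps Sectional Overdub either.
Tech Session starts before Strings Warm-up ends → Strings Warm-up and Tech Session overlap.
Woodwind Tracking starts after Strings Warm-up ends, so nothing later overlaps Strings Warm-up either.
Woodwind Tracking starts after Tech Session ends, so nothing later overlaps Tech Session either.
Soloist Run-through starts exactly when Woodwind Tracking ends (back-to-back, no overlap), so nothing later overlaps Woodwind Tracking either.
Rhythm Take starts before Soloist Run-through ends → Soloist Run-through and Rhythm Take overlap.
Woodwind Block starts after Soloist Run-through ends, so nothing later overlaps Soloist Run-through either.
Woodwind Block starts after Rhythm Take ends, so nothing later overlaps Rhythm Take either.
Woodwind Soundcheck starts before Woodwind Block ends → Woodwind Block and Woodwind Soundcheck overlap.

Rhythm Take & Soloist Run-through, Sectional Overdub & Strings Warm-up, Sectional Overdub & Tech Session, Strings Warm-up & Tech Session, Woodwind Block & Woodwind Soundcheck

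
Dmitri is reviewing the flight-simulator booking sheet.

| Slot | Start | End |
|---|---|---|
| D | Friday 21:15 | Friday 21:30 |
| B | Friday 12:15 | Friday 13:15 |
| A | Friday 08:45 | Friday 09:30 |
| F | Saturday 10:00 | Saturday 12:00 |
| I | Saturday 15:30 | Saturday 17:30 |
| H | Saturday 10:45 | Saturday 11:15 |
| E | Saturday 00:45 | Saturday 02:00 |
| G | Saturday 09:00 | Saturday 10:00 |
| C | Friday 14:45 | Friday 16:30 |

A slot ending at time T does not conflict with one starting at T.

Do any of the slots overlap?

Yes

Sorted by start: A, B, C, D, E, G, F, H, I.
B starts after A ends — done with A.
C starts after B ends — done with B.
D starts after C ends — done with C.
E starts after D ends — done with D.
G starts after E ends — done with E.
F starts exactly when G ends (back-to-back, no overlap) — done with G.
H starts before F ends → F and H overlap.
That's a conflict, so the schedule is not conflict-free.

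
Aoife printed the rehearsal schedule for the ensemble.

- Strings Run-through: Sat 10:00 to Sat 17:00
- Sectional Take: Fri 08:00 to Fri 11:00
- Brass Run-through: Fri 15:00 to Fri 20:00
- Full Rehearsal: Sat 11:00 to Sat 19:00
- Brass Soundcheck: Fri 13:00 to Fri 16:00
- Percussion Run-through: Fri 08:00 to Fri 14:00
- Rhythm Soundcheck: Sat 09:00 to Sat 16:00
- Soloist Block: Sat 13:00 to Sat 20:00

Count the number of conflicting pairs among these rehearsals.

9

Sorted by start: Sectional Take, Percussion Run-through, Brass Soundcheck, Brass Run-through, Rhythm Soundcheck, Strings Run-through, Full Rehearsal, Soloist Block.
Percussion Run-through starts before Sectional Take ends → Sectional Take and Percussion Run-through overlap.
Brass Soundcheck starts after Sectional Take ends; Sectional Take is clear from here.
Brass Soundcheck starts before Percussion Run-through ends → Percussion Run-through and Brass Soundcheck overlap.
Brass Run-through starts after Percussion Run-through ends; Percussion Run-through is clear from here.
Brass Run-through starts before Brass Soundcheck ends → Brass Soundcheck and Brass Run-through overlap.
Rhythm Soundcheck starts after Brass Soundcheck ends; Brass Soundcheck is clear from here.
Rhythm Soundcheck starts after Brass Run-through ends; Brass Run-through is clear from here.
Strings Run-through starts before Rhythm Soundcheck ends → Rhythm Soundcheck and Strings Run-through overlap.
Full Rehearsal starts before Rhythm Soundcheck ends → Rhythm Soundcheck and Full Rehearsal overlap.
Soloist Block starts before Rhythm Soundcheck ends → Rhythm Soundcheck and Soloist Block overlap.
Full Rehearsal starts before Strings Run-through ends → Strings Run-through and Full Rehearsal overlap.
Soloist Block starts before Strings Run-through ends → Strings Run-through and Soloist Block overlap.
Soloist Block starts before Full Rehearsal ends → Full Rehearsal and Soloist Block overlap.
Overlapping pairs: Brass Run-through & Brass Soundcheck, Brass Soundcheck & Percussion Run-through, Full Rehearsal & Rhythm Soundcheck, Full Rehearsal & Soloist Block, Full Rehearsal & Strings Run-through, Percussion Run-through & Sectional Take, Rhythm Soundcheck & Soloist Block, Rhythm Soundcheck & Strings Run-through, Soloist Block & Strings Run-through — 9 in total.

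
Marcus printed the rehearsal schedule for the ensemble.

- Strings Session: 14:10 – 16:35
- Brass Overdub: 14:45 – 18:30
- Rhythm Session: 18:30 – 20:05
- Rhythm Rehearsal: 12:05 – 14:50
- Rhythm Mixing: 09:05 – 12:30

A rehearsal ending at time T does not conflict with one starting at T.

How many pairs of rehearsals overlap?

Sorted by start: Rhythm Mixing, Rhythm Rehearsal, Strings Session, Brass Overdub, Rhythm Session.
Rhythm Rehearsal starts before Rhythm Mixing ends → Rhythm Mixing and Rhythm Rehearsal overlap.
Strings Session starts after Rhythm Mixing ends; Rhythm Mixing is clear from here.
Strings Session starts before Rhythm Rehearsal ends → Rhythm Rehearsal and Strings Session overlap.
Brass Overdub starts before Rhythm Rehearsal ends → Rhythm Rehearsal and Brass Overdub overlap.
Rhythm Session starts after Rhythm Rehearsal ends.
Brass Overdub starts before Strings Session ends → Strings Session and Brass Overdub overlap.
Rhythm Session starts after Strings Session ends.
Rhythm Session starts exactly when Brass Overdub ends (back-to-back, no overlap).
Overlapping pairs: Brass Overdub & Rhythm Rehearsal, Brass Overdub & Strings Session, Rhythm Mixing & Rhythm Rehearsal, Rhythm Rehearsal & Strings Session — 4 in total.

4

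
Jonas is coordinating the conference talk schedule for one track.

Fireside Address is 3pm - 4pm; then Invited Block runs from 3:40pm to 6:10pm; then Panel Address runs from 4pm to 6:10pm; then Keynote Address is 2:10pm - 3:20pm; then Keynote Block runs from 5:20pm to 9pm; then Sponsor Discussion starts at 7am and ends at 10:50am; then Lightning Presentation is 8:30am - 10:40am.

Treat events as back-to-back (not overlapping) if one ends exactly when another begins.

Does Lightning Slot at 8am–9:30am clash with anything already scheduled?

Sponsor Discussion: starts 7am before Lightning Slot ends 9:30am, and ends 10:50am after Lightning Slot starts 8am → overlap.
Lightning Presentation: starts 8:30am before Lightning Slot ends 9:30am, and ends 10:40am after Lightning Slot starts 8am → overlap.
Keynote Address: starts 2:10pm at or after Lightning Slot ends 9:30am → clear.
Fireside Address: starts 3pm at or after Lightning Slot ends 9:30am → clear.
Invited Block: starts 3:40pm at or after Lightning Slot ends 9:30am → clear.
Panel Address: starts 4pm at or after Lightning Slot ends 9:30am → clear.
Keynote Block: starts 5:20pm at or after Lightning Slot ends 9:30am → clear.
Lightning Slot overlaps Sponsor Discussion, Lightning Presentation.

Yes — it overlaps Lightning Presentation, Sponsor Discussion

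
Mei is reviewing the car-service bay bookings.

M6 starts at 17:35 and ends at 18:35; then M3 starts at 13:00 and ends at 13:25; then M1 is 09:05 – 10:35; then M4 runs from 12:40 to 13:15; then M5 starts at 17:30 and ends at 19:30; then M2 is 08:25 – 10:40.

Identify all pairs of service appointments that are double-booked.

M1 & M2, M3 & M4, M5 & M6

Sorted by start: M2, M1, M4, M3, M5, M6.
M1 starts before M2 ends → M2 and M1 overlap.
M4 starts after M2 ends, so M2 has no further overlaps.
M4 starts after M1 ends, so M1 has no further overlaps.
M3 starts before M4 ends → M4 and M3 overlap.
M5 starts after M4 ends, so M4 has no further overlaps.
M5 starts after M3 ends, so M3 has no further overlaps.
M6 starts before M5 ends → M5 and M6 overlap.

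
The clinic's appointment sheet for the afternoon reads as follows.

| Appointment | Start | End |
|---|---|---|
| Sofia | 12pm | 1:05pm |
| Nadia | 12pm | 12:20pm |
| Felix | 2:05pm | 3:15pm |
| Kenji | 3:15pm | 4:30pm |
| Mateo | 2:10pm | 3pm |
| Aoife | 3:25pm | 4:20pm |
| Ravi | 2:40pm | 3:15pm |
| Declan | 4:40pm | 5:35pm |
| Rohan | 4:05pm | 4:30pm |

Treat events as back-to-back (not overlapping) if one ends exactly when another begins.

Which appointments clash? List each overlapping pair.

Aoife & Kenji, Aoife & Rohan, Felix & Mateo, Felix & Ravi, Kenji & Rohan, Mateo & Ravi, Nadia & Sofia

Check each pair: they overlap iff neither finishes before the other starts.
Sorted by start: Sofia, Nadia, Felix, Mateo, Ravi, Kenji, Aoife, Rohan, Declan.
Nadia starts before Sofia ends → Sofia and Nadia overlap.
Felix starts after Sofia ends — done with Sofia.
Felix starts after Nadia ends — done with Nadia.
Mateo starts before Felix ends → Felix and Mateo overlap.
Ravi starts before Felix ends → Felix and Ravi overlap.
Kenji starts exactly when Felix ends (back-to-back, no overlap) — done with Felix.
Ravi starts before Mateo ends → Mateo and Ravi overlap.
Kenji starts after Mateo ends — done with Mateo.
Kenji starts exactly when Ravi ends (back-to-back, no overlap) — done with Ravi.
Aoife starts before Kenji ends → Kenji and Aoife overlap.
Rohan starts before Kenji ends → Kenji and Rohan overlap.
Declan starts after Kenji ends.
Rohan starts before Aoife ends → Aoife and Rohan overlap.
Declan starts after Aoife ends.
Declan starts after Rohan ends.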